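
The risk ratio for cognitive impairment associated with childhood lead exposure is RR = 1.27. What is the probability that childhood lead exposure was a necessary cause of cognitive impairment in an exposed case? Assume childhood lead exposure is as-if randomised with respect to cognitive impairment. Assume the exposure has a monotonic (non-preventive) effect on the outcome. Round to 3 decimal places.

Under exogeneity and monotonicity, PN = (RR − 1) / RR = 1 − 1/RR.
PN = (1.27 − 1) / 1.27 = 0.27 / 1.27 ≈ 0.2126

PN ≈ 0.213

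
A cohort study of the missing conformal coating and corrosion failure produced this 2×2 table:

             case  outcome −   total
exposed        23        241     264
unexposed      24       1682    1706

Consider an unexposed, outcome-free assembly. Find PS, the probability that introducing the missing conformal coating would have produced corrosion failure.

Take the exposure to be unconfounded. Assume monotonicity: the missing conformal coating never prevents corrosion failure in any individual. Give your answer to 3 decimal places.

PS ≈ 0.074

p₁ = P(outcome | exposed) = 23/264 = 0.087121
p₀ = P(outcome | unexposed) = 24/1706 = 0.014068
Under exogeneity and monotonicity, PS = (p₁ − p₀) / (1 − p₀).
PS = (0.087121 − 0.014068) / (1 − 0.014068) = 0.073053 / 0.98593 ≈ 0.0741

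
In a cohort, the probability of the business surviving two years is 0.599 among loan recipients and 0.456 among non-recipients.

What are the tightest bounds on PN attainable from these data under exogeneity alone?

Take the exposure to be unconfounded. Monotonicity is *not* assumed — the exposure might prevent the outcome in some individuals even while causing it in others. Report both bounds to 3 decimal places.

0.239 ≤ PN ≤ 0.908

Let p₁ = 0.599, p₀ = 0.456.
Under exogeneity alone the bounds on PN are max{0,(p₁−p₀)/p₁} ≤ PN ≤ min{1,(1−p₀)/p₁}.
  lower = (p₁ − p₀)/p₁ = 0.143 / 0.599 ≈ 0.2387
  upper = min{1, (1 − p₀)/p₁} = 0.544 / 0.599 ≈ 0.9082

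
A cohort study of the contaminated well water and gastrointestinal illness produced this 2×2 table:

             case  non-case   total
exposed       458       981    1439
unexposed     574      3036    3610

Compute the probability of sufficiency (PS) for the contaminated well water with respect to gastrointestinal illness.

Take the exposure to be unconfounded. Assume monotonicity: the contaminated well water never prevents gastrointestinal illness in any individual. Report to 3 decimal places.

p₁ = P(outcome | exposed) = 458/1439 = 0.31828
p₀ = P(outcome | unexposed) = 574/3610 = 0.159
Under exogeneity and monotonicity, PS = (p₁ − p₀) / (1 − p₀).
PS = (0.31828 − 0.159) / (1 − 0.159) = 0.15927 / 0.841 ≈ 0.1894

PS ≈ 0.189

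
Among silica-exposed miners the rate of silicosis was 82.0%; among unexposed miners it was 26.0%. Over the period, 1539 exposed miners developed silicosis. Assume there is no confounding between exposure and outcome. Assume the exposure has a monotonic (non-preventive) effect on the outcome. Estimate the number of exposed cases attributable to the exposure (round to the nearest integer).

about 1051 cases

p₁ = 0.82, p₀ = 0.26.
PN = (p₁ − p₀)/p₁ = (0.82 − 0.26) / 0.82 ≈ 0.68293.
Attributable cases ≈ PN × (exposed cases) = 0.68293 × 1539 ≈ 1051.02.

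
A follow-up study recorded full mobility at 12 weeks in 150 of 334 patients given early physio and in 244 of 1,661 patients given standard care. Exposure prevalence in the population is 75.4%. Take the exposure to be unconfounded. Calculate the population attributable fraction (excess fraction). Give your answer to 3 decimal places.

p₁ = P(outcome | exposed) = 150/334 = 0.4491
p₀ = P(outcome | unexposed) = 244/1661 = 0.1469
Overall risk P(Y=1) = π·p₁ + (1−π)·p₀ = 0.754×0.4491 + 0.246×0.1469 = 0.37476.
Under exogeneity, PAF = [P(Y=1) − p₀] / P(Y=1).
PAF = (0.37476 − 0.1469) / 0.37476 ≈ 0.6080

PAF ≈ 0.608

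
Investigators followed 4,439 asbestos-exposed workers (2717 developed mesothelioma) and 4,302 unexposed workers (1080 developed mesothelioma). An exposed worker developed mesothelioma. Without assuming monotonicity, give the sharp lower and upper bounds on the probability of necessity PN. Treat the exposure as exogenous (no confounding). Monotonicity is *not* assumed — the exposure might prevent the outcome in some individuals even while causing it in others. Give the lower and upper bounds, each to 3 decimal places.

0.590 ≤ PN ≤ 1.000

p₁ = P(outcome | exposed) = 2717/4439 = 0.61207
p₀ = P(outcome | unexposed) = 1080/4302 = 0.25105
Under exogeneity alone the bounds on PN are max{0,(p₁−p₀)/p₁} ≤ PN ≤ min{1,(1−p₀)/p₁}.
  lower = (p₁ − p₀)/p₁ = 0.36103 / 0.61207 ≈ 0.5898
  upper = min{1, (1 − p₀)/p₁} = 0.74895 / 0.61207 ≈ 1.2236 → capped at 1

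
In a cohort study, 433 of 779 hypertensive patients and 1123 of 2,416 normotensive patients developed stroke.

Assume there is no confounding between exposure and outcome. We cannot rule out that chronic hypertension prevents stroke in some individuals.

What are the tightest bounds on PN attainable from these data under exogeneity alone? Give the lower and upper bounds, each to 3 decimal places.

0.164 ≤ PN ≤ 0.963

p₁ = P(outcome | exposed) = 433/779 = 0.55584
p₀ = P(outcome | unexposed) = 1123/2416 = 0.46482
Under exogeneity alone the bounds on PN are max{0,(p₁−p₀)/p₁} ≤ PN ≤ min{1,(1−p₀)/p₁}.
  lower = (p₁ − p₀)/p₁ = 0.091023 / 0.55584 ≈ 0.1638
  upper = min{1, (1 − p₀)/p₁} = 0.53518 / 0.55584 ≈ 0.9628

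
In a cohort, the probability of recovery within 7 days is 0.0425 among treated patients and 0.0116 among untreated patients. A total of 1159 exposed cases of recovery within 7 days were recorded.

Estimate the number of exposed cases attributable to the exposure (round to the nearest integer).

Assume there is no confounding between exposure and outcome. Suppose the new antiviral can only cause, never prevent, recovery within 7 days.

Let p₁ = 0.0425, p₀ = 0.0116.
PN = (p₁ − p₀)/p₁ = (0.0425 − 0.0116) / 0.0425 ≈ 0.72706.
Attributable cases ≈ PN × (exposed cases) = 0.72706 × 1159 ≈ 842.66.

about 843 cases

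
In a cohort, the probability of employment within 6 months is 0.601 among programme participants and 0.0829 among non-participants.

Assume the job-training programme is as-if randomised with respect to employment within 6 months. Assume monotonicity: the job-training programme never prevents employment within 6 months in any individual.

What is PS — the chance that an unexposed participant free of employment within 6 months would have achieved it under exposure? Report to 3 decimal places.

PS ≈ 0.565

Let p₁ = 0.601, p₀ = 0.0829.
Under exogeneity and monotonicity, PS = (p₁ − p₀) / (1 − p₀).
PS = (0.601 − 0.0829) / (1 − 0.0829) = 0.5181 / 0.9171 ≈ 0.5649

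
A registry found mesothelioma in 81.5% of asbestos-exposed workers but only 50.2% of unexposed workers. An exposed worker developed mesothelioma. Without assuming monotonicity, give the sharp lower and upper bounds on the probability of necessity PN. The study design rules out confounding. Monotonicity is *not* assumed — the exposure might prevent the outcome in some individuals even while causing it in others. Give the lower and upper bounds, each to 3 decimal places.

p₁ = 0.815, p₀ = 0.502.
Under exogeneity alone the bounds on PN are max{0,(p₁−p₀)/p₁} ≤ PN ≤ min{1,(1−p₀)/p₁}.
  lower = (p₁ − p₀)/p₁ = 0.313 / 0.815 ≈ 0.3840
  upper = min{1, (1 − p₀)/p₁} = 0.498 / 0.815 ≈ 0.6110

0.384 ≤ PN ≤ 0.611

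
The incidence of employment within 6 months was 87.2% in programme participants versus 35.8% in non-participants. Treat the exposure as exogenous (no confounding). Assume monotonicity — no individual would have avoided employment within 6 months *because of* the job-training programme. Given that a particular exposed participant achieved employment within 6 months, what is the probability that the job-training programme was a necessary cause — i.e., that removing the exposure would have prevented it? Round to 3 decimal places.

p₁ = 0.872, p₀ = 0.358.
Under exogeneity and monotonicity, PN = (p₁ − p₀) / p₁.
PN = (0.872 − 0.358) / 0.872 = 0.514 / 0.872 ≈ 0.5894

PN ≈ 0.589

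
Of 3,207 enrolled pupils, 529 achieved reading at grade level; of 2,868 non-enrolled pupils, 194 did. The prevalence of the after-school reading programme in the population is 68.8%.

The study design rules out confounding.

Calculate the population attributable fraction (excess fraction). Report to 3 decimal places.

PAF ≈ 0.497

p₁ = P(outcome | exposed) = 529/3207 = 0.16495
p₀ = P(outcome | unexposed) = 194/2868 = 0.067643
Overall risk P(Y=1) = π·p₁ + (1−π)·p₀ = 0.688×0.16495 + 0.312×0.067643 = 0.13459.
Under exogeneity, PAF = [P(Y=1) − p₀] / P(Y=1).
PAF = (0.13459 − 0.067643) / 0.13459 ≈ 0.4974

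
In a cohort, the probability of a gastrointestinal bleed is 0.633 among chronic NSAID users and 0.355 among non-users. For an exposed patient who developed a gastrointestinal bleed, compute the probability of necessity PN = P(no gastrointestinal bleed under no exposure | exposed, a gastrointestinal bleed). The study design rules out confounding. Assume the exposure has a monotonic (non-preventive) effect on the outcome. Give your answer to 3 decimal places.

Let p₁ = 0.633, p₀ = 0.355.
Under exogeneity and monotonicity, PN = (p₁ − p₀) / p₁.
PN = (0.633 − 0.355) / 0.633 = 0.278 / 0.633 ≈ 0.4392

PN ≈ 0.439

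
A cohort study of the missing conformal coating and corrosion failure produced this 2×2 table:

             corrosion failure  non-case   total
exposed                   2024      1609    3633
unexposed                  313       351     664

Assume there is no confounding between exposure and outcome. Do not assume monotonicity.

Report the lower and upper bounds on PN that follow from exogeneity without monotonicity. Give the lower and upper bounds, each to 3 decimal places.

p₁ = P(outcome | exposed) = 2024/3633 = 0.55712
p₀ = P(outcome | unexposed) = 313/664 = 0.47139
Under exogeneity alone the bounds on PN are max{0,(p₁−p₀)/p₁} ≤ PN ≤ min{1,(1−p₀)/p₁}.
  lower = (p₁ − p₀)/p₁ = 0.08573 / 0.55712 ≈ 0.1539
  upper = min{1, (1 − p₀)/p₁} = 0.52861 / 0.55712 ≈ 0.9488

0.154 ≤ PN ≤ 0.949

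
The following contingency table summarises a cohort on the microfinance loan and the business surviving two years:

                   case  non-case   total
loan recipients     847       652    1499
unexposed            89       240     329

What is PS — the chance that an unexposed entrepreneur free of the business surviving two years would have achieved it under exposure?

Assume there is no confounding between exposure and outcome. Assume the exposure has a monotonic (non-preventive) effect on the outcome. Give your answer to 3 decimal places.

p₁ = P(outcome | exposed) = 847/1499 = 0.56504
p₀ = P(outcome | unexposed) = 89/329 = 0.27052
Under exogeneity and monotonicity, PS = (p₁ − p₀) / (1 − p₀).
PS = (0.56504 − 0.27052) / (1 − 0.27052) = 0.29453 / 0.72948 ≈ 0.4037

PS ≈ 0.404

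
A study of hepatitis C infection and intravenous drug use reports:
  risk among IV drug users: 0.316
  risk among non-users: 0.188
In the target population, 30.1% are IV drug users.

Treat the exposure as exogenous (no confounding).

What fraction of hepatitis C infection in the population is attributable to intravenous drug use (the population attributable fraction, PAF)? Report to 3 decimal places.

PAF ≈ 0.170

Let p₁ = 0.316, p₀ = 0.188.
Overall risk P(Y=1) = π·p₁ + (1−π)·p₀ = 0.301×0.316 + 0.699×0.188 = 0.22653.
Under exogeneity, PAF = [P(Y=1) − p₀] / P(Y=1).
PAF = (0.22653 − 0.188) / 0.22653 ≈ 0.1701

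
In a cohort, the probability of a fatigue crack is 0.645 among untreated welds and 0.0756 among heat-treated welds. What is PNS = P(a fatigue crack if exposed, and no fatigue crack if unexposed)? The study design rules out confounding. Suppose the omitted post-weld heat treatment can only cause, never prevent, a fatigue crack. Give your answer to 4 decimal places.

PNS ≈ 0.5694

Let p₁ = 0.645, p₀ = 0.0756.
Under exogeneity and monotonicity, PNS = p₁ − p₀.
PNS = 0.645 − 0.0756 = 0.5694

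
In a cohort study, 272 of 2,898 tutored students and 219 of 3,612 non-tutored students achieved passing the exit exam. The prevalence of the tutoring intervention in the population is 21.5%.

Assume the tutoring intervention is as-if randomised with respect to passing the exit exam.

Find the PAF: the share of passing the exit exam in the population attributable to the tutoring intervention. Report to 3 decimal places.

p₁ = P(outcome | exposed) = 272/2898 = 0.093858
p₀ = P(outcome | unexposed) = 219/3612 = 0.060631
Overall risk P(Y=1) = π·p₁ + (1−π)·p₀ = 0.215×0.093858 + 0.785×0.060631 = 0.067775.
Under exogeneity, PAF = [P(Y=1) − p₀] / P(Y=1).
PAF = (0.067775 − 0.060631) / 0.067775 ≈ 0.1054

PAF ≈ 0.105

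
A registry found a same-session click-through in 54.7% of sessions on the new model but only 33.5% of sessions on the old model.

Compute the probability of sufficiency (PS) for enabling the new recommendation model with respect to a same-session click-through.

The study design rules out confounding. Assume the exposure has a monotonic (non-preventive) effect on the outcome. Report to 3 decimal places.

PS ≈ 0.319

p₁ = 0.547, p₀ = 0.335.
Under exogeneity and monotonicity, PS = (p₁ − p₀) / (1 − p₀).
PS = (0.547 − 0.335) / (1 − 0.335) = 0.212 / 0.665 ≈ 0.3188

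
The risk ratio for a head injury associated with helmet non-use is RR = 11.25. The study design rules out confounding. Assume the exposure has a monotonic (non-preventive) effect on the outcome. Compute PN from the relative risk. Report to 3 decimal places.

Under exogeneity and monotonicity, PN = (RR − 1) / RR = 1 − 1/RR.
PN = (11.25 − 1) / 11.25 = 10.25 / 11.25 ≈ 0.9111

PN ≈ 0.911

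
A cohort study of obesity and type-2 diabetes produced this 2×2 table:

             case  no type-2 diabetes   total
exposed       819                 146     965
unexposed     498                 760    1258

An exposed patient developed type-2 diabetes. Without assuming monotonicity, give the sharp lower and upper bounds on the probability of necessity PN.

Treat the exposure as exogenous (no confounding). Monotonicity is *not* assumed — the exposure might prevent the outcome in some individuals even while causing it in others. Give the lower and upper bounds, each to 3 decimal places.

p₁ = P(outcome | exposed) = 819/965 = 0.8487
p₀ = P(outcome | unexposed) = 498/1258 = 0.39587
Under exogeneity alone the bounds on PN are max{0,(p₁−p₀)/p₁} ≤ PN ≤ min{1,(1−p₀)/p₁}.
  lower = (p₁ − p₀)/p₁ = 0.45284 / 0.8487 ≈ 0.5336
  upper = min{1, (1 − p₀)/p₁} = 0.60413 / 0.8487 ≈ 0.7118

0.534 ≤ PN ≤ 0.712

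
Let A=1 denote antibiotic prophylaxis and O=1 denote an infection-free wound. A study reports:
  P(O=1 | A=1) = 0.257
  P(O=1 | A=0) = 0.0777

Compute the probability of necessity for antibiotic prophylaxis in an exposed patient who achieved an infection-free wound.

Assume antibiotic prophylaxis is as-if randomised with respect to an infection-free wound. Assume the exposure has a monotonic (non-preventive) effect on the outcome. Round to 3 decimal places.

Let p₁ = 0.257, p₀ = 0.0777.
Under exogeneity and monotonicity, PN = (p₁ − p₀) / p₁.
PN = (0.257 − 0.0777) / 0.257 = 0.1793 / 0.257 ≈ 0.6977

PN ≈ 0.698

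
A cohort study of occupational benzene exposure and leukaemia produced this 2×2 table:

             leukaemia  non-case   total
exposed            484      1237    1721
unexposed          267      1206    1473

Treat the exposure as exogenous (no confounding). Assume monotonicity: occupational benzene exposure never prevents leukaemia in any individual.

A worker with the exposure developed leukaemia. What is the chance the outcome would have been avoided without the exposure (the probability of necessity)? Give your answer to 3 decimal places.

p₁ = P(outcome | exposed) = 484/1721 = 0.28123
p₀ = P(outcome | unexposed) = 267/1473 = 0.18126
Under exogeneity and monotonicity, PN = (p₁ − p₀) / p₁.
PN = (0.28123 − 0.18126) / 0.28123 = 0.099969 / 0.28123 ≈ 0.3555

PN ≈ 0.355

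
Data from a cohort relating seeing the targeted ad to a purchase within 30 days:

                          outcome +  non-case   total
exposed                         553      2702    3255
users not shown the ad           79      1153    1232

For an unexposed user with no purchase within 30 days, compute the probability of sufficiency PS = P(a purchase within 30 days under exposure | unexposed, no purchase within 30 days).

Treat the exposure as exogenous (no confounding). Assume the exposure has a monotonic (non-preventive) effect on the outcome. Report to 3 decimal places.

p₁ = P(outcome | exposed) = 553/3255 = 0.16989
p₀ = P(outcome | unexposed) = 79/1232 = 0.064123
Under exogeneity and monotonicity, PS = (p₁ − p₀) / (1 − p₀).
PS = (0.16989 − 0.064123) / (1 − 0.064123) = 0.10577 / 0.93588 ≈ 0.1130

PS ≈ 0.113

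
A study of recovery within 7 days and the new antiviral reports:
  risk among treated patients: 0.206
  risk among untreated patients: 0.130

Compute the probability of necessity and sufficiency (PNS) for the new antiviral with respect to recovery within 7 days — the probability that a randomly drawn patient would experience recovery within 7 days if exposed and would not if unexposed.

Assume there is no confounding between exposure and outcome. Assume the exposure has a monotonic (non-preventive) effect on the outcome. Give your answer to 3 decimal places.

PNS ≈ 0.076

Let p₁ = 0.206, p₀ = 0.13.
Under exogeneity and monotonicity, PNS = p₁ − p₀.
PNS = 0.206 − 0.13 = 0.076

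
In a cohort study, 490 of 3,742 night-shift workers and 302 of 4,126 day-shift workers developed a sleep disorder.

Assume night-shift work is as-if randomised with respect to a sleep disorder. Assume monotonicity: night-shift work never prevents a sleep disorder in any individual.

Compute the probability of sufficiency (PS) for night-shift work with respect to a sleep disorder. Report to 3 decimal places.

PS ≈ 0.062

p₁ = P(outcome | exposed) = 490/3742 = 0.13095
p₀ = P(outcome | unexposed) = 302/4126 = 0.073194
Under exogeneity and monotonicity, PS = (p₁ − p₀) / (1 − p₀).
PS = (0.13095 − 0.073194) / (1 − 0.073194) = 0.057752 / 0.92681 ≈ 0.0623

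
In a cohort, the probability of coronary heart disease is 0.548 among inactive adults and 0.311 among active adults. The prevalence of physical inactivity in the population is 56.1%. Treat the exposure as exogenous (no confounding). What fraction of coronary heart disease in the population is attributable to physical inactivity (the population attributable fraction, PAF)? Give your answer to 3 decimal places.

PAF ≈ 0.299

Let p₁ = 0.548, p₀ = 0.311.
Overall risk P(Y=1) = π·p₁ + (1−π)·p₀ = 0.561×0.548 + 0.439×0.311 = 0.44396.
Under exogeneity, PAF = [P(Y=1) − p₀] / P(Y=1).
PAF = (0.44396 − 0.311) / 0.44396 ≈ 0.2995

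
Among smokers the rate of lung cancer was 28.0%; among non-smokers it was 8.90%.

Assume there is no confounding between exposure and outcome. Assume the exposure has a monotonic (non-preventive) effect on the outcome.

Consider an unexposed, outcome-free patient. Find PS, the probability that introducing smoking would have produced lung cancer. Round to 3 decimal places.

PS ≈ 0.210

p₁ = 0.28, p₀ = 0.089.
Under exogeneity and monotonicity, PS = (p₁ − p₀) / (1 − p₀).
PS = (0.28 − 0.089) / (1 − 0.089) = 0.191 / 0.911 ≈ 0.2097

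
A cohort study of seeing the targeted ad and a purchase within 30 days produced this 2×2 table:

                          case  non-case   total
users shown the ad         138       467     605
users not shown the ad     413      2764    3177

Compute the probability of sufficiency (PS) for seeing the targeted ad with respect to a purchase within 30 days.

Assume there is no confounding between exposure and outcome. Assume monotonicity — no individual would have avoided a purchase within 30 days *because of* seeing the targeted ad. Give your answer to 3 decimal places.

p₁ = P(outcome | exposed) = 138/605 = 0.2281
p₀ = P(outcome | unexposed) = 413/3177 = 0.13
Under exogeneity and monotonicity, PS = (p₁ − p₀) / (1 − p₀).
PS = (0.2281 − 0.13) / (1 − 0.13) = 0.098102 / 0.87 ≈ 0.1128

PS ≈ 0.113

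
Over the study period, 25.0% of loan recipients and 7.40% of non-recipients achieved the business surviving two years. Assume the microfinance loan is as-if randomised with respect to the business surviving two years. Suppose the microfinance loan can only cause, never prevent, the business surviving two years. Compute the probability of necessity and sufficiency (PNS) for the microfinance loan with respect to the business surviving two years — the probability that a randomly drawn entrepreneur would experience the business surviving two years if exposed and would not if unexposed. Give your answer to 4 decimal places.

PNS ≈ 0.1760

p₁ = 0.25, p₀ = 0.074.
Under exogeneity and monotonicity, PNS = p₁ − p₀.
PNS = 0.25 − 0.074 = 0.176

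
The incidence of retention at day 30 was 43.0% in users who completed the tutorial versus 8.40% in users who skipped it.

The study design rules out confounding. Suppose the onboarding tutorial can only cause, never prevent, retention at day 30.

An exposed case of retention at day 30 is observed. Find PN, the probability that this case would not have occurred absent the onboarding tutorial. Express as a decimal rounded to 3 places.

PN ≈ 0.805

p₁ = 0.43, p₀ = 0.084.
Under exogeneity and monotonicity, PN = (p₁ − p₀) / p₁.
PN = (0.43 − 0.084) / 0.43 = 0.346 / 0.43 ≈ 0.8047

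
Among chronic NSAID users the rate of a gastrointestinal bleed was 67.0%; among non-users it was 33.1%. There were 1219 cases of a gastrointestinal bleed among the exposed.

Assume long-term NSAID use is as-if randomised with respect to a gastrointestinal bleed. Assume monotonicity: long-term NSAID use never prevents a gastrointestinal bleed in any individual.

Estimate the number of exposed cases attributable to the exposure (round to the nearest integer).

about 617 cases

p₁ = 0.67, p₀ = 0.331.
PN = (p₁ − p₀)/p₁ = (0.67 − 0.331) / 0.67 ≈ 0.50597.
Attributable cases ≈ PN × (exposed cases) = 0.50597 × 1219 ≈ 616.78.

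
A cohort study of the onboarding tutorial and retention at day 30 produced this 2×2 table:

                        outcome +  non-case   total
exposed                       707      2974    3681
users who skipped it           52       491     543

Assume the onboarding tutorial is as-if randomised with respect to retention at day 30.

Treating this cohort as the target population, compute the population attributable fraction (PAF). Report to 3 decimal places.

p₁ = P(outcome | exposed) = 707/3681 = 0.19207
p₀ = P(outcome | unexposed) = 52/543 = 0.095764
Exposure prevalence π = 3681/4224 = 0.87145; overall risk P(Y=1) = 0.17969.
Under exogeneity, PAF = [P(Y=1) − p₀]/P(Y=1).
PAF = (0.17969 − 0.095764) / 0.17969 ≈ 0.4671

PAF ≈ 0.467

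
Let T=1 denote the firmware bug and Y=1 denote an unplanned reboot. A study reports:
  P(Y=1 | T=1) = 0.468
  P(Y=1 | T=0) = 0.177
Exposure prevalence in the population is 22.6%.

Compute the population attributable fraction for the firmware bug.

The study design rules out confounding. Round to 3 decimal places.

Let p₁ = 0.468, p₀ = 0.177.
Overall risk P(Y=1) = π·p₁ + (1−π)·p₀ = 0.226×0.468 + 0.774×0.177 = 0.24277.
Under exogeneity, PAF = [P(Y=1) − p₀] / P(Y=1).
PAF = (0.24277 − 0.177) / 0.24277 ≈ 0.2709

PAF ≈ 0.271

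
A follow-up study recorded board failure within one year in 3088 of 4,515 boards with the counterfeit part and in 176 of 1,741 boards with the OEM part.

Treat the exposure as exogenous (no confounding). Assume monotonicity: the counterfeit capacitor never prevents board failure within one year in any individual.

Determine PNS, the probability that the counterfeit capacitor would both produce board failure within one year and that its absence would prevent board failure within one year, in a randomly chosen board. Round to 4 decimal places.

p₁ = P(outcome | exposed) = 3088/4515 = 0.68394
p₀ = P(outcome | unexposed) = 176/1741 = 0.10109
Under exogeneity and monotonicity, PNS = p₁ − p₀.
PNS = 0.68394 − 0.10109 = 0.58285

PNS ≈ 0.5829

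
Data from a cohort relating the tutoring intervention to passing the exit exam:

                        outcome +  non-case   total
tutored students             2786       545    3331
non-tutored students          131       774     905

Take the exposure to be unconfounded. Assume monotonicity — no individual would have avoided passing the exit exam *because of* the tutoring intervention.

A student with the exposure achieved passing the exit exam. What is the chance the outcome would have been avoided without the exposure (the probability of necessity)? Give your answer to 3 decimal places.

p₁ = P(outcome | exposed) = 2786/3331 = 0.83639
p₀ = P(outcome | unexposed) = 131/905 = 0.14475
Under exogeneity and monotonicity, PN = (p₁ − p₀) / p₁.
PN = (0.83639 − 0.14475) / 0.83639 = 0.69163 / 0.83639 ≈ 0.8269

PN ≈ 0.827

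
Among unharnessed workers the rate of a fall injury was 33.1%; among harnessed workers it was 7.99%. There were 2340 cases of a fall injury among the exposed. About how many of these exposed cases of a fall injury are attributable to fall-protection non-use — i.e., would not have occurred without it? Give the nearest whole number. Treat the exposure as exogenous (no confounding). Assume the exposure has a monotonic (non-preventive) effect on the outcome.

p₁ = 0.331, p₀ = 0.0799.
PN = (p₁ − p₀)/p₁ = (0.331 − 0.0799) / 0.331 ≈ 0.75861.
Attributable cases ≈ PN × (exposed cases) = 0.75861 × 2340 ≈ 1775.15.

about 1775 cases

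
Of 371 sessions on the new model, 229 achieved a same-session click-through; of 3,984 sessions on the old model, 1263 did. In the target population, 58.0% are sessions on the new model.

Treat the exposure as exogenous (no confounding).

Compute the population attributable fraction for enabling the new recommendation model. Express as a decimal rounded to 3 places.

p₁ = P(outcome | exposed) = 229/371 = 0.61725
p₀ = P(outcome | unexposed) = 1263/3984 = 0.31702
Overall risk P(Y=1) = π·p₁ + (1−π)·p₀ = 0.58×0.61725 + 0.42×0.31702 = 0.49115.
Under exogeneity, PAF = [P(Y=1) − p₀] / P(Y=1).
PAF = (0.49115 − 0.31702) / 0.49115 ≈ 0.3545

PAF ≈ 0.355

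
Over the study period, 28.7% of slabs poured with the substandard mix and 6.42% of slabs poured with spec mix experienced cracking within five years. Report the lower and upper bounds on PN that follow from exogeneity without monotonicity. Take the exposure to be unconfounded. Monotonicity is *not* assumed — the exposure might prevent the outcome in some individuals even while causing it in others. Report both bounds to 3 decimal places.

0.776 ≤ PN ≤ 1.000

p₁ = 0.287, p₀ = 0.0642.
Under exogeneity alone the bounds on PN are max{0,(p₁−p₀)/p₁} ≤ PN ≤ min{1,(1−p₀)/p₁}.
  lower = (p₁ − p₀)/p₁ = 0.2228 / 0.287 ≈ 0.7763
  upper = min{1, (1 − p₀)/p₁} = 0.9358 / 0.287 ≈ 3.2606 → capped at 1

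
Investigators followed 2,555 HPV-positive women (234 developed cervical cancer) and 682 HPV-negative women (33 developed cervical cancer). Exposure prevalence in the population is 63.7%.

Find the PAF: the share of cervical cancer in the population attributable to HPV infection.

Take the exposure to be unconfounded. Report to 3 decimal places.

p₁ = P(outcome | exposed) = 234/2555 = 0.091585
p₀ = P(outcome | unexposed) = 33/682 = 0.048387
Overall risk P(Y=1) = π·p₁ + (1−π)·p₀ = 0.637×0.091585 + 0.363×0.048387 = 0.075904.
Under exogeneity, PAF = [P(Y=1) − p₀] / P(Y=1).
PAF = (0.075904 − 0.048387) / 0.075904 ≈ 0.3625

PAF ≈ 0.363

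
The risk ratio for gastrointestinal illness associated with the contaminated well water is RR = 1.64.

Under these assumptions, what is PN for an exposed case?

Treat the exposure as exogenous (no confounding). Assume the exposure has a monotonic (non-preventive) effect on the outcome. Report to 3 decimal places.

Under exogeneity and monotonicity, PN = (RR − 1) / RR = 1 − 1/RR.
PN = (1.64 − 1) / 1.64 = 0.64 / 1.64 ≈ 0.3902

PN ≈ 0.390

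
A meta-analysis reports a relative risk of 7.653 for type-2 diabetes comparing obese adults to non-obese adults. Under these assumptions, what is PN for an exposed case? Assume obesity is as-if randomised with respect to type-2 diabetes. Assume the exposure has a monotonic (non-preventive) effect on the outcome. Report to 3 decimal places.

Under exogeneity and monotonicity, PN = (RR − 1) / RR = 1 − 1/RR.
PN = (7.653 − 1) / 7.653 = 6.653 / 7.653 ≈ 0.8693

PN ≈ 0.869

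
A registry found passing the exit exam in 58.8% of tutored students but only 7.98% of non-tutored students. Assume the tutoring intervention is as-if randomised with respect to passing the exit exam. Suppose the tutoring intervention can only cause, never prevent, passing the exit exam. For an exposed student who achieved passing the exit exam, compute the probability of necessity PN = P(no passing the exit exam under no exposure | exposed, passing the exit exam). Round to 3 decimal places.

PN ≈ 0.864

p₁ = 0.588, p₀ = 0.0798.
Under exogeneity and monotonicity, PN = (p₁ − p₀) / p₁.
PN = (0.588 − 0.0798) / 0.588 = 0.5082 / 0.588 ≈ 0.8643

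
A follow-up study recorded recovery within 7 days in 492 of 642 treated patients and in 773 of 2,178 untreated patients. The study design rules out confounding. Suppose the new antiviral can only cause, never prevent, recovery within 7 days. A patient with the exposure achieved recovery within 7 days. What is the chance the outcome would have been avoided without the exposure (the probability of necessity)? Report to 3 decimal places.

p₁ = P(outcome | exposed) = 492/642 = 0.76636
p₀ = P(outcome | unexposed) = 773/2178 = 0.35491
Under exogeneity and monotonicity, PN = (p₁ − p₀) / p₁.
PN = (0.76636 − 0.35491) / 0.76636 = 0.41144 / 0.76636 ≈ 0.5369

PN ≈ 0.537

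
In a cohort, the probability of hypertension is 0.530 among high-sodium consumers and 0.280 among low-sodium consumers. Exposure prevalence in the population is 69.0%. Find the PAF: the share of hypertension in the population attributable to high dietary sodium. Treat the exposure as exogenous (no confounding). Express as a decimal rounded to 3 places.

PAF ≈ 0.381

Let p₁ = 0.53, p₀ = 0.28.
Overall risk P(Y=1) = π·p₁ + (1−π)·p₀ = 0.69×0.53 + 0.31×0.28 = 0.4525.
Under exogeneity, PAF = [P(Y=1) − p₀] / P(Y=1).
PAF = (0.4525 − 0.28) / 0.4525 ≈ 0.3812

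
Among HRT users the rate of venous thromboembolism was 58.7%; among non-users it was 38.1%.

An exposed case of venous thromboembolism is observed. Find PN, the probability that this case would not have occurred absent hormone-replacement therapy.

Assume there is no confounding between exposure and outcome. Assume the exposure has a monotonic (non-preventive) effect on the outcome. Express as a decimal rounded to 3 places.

PN ≈ 0.351

p₁ = 0.587, p₀ = 0.381.
Under exogeneity and monotonicity, PN = (p₁ − p₀) / p₁.
PN = (0.587 − 0.381) / 0.587 = 0.206 / 0.587 ≈ 0.3509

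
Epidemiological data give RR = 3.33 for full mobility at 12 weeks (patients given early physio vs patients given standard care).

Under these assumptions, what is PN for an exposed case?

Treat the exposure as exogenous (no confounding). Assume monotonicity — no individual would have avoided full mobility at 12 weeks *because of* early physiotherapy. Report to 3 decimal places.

Under exogeneity and monotonicity, PN = (RR − 1) / RR = 1 − 1/RR.
PN = (3.33 − 1) / 3.33 = 2.33 / 3.33 ≈ 0.6997

PN ≈ 0.700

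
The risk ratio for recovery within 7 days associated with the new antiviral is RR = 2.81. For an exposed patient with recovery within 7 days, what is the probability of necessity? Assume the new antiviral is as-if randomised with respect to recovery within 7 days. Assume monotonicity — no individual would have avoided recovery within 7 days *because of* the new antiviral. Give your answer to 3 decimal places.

Under exogeneity and monotonicity, PN = (RR − 1) / RR = 1 − 1/RR.
PN = (2.81 − 1) / 2.81 = 1.81 / 2.81 ≈ 0.6441

PN ≈ 0.644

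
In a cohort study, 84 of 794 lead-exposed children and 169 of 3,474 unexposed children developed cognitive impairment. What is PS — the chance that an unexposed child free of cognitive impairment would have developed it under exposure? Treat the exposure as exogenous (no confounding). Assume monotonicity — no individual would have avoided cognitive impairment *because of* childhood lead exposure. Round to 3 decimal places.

PS ≈ 0.060

p₁ = P(outcome | exposed) = 84/794 = 0.10579
p₀ = P(outcome | unexposed) = 169/3474 = 0.048647
Under exogeneity and monotonicity, PS = (p₁ − p₀) / (1 − p₀).
PS = (0.10579 − 0.048647) / (1 − 0.048647) = 0.057146 / 0.95135 ≈ 0.0601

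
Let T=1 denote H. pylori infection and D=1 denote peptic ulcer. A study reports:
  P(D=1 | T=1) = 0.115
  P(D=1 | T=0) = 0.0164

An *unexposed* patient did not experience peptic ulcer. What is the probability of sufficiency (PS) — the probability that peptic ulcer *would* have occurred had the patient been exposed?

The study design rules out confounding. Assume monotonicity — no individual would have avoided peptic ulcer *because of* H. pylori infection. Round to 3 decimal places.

PS ≈ 0.100

Let p₁ = 0.115, p₀ = 0.0164.
Under exogeneity and monotonicity, PS = (p₁ − p₀) / (1 − p₀).
PS = (0.115 − 0.0164) / (1 − 0.0164) = 0.0986 / 0.9836 ≈ 0.1002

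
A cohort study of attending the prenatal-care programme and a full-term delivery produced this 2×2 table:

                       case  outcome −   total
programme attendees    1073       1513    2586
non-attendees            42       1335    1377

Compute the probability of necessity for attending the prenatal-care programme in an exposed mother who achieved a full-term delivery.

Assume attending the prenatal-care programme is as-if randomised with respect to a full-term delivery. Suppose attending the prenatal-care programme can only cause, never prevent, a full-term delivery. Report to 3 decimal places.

p₁ = P(outcome | exposed) = 1073/2586 = 0.41493
p₀ = P(outcome | unexposed) = 42/1377 = 0.030501
Under exogeneity and monotonicity, PN = (p₁ − p₀)/p₁.
PN = (0.41493 − 0.030501) / 0.41493 ≈ 0.9265

PN ≈ 0.926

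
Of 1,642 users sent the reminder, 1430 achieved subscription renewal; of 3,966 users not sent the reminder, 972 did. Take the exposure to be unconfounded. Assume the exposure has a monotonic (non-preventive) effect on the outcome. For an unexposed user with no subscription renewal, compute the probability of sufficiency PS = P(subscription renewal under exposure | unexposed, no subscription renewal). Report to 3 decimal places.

p₁ = P(outcome | exposed) = 1430/1642 = 0.87089
p₀ = P(outcome | unexposed) = 972/3966 = 0.24508
Under exogeneity and monotonicity, PS = (p₁ − p₀) / (1 − p₀).
PS = (0.87089 − 0.24508) / (1 − 0.24508) = 0.62581 / 0.75492 ≈ 0.8290

PS ≈ 0.829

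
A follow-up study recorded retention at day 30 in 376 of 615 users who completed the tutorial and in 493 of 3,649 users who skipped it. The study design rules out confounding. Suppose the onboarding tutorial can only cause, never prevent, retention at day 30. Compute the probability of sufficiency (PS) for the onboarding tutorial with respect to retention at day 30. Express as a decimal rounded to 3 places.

p₁ = P(outcome | exposed) = 376/615 = 0.61138
p₀ = P(outcome | unexposed) = 493/3649 = 0.13511
Under exogeneity and monotonicity, PS = (p₁ − p₀) / (1 − p₀).
PS = (0.61138 − 0.13511) / (1 − 0.13511) = 0.47628 / 0.86489 ≈ 0.5507

PS ≈ 0.551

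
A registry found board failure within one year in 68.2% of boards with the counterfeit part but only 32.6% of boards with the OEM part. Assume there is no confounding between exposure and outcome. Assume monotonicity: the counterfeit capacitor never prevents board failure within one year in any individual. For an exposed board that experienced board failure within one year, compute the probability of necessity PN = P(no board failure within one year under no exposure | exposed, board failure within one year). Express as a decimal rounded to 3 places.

PN ≈ 0.522

p₁ = 0.682, p₀ = 0.326.
Under exogeneity and monotonicity, PN = (p₁ − p₀) / p₁.
PN = (0.682 − 0.326) / 0.682 = 0.356 / 0.682 ≈ 0.5220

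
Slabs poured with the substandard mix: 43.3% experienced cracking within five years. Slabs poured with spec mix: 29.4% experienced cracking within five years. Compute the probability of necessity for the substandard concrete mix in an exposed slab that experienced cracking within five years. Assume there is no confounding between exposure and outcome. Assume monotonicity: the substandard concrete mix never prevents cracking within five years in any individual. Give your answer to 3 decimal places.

PN ≈ 0.321

p₁ = 0.433, p₀ = 0.294.
Under exogeneity and monotonicity, PN = (p₁ − p₀) / p₁.
PN = (0.433 − 0.294) / 0.433 = 0.139 / 0.433 ≈ 0.3210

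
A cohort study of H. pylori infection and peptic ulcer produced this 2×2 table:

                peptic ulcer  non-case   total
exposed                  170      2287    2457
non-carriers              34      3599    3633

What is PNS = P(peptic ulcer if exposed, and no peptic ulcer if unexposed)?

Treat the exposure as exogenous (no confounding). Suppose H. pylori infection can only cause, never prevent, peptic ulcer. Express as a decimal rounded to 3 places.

PNS ≈ 0.060

p₁ = P(outcome | exposed) = 170/2457 = 0.06919
p₀ = P(outcome | unexposed) = 34/3633 = 0.0093587
Under exogeneity and monotonicity, PNS = p₁ − p₀.
PNS = 0.06919 − 0.0093587 = 0.059831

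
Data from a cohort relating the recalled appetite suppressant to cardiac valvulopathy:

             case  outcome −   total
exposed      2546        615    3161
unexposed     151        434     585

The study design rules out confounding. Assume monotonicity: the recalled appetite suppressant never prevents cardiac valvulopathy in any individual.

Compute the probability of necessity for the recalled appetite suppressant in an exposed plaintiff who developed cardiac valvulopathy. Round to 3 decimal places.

PN ≈ 0.680

p₁ = P(outcome | exposed) = 2546/3161 = 0.80544
p₀ = P(outcome | unexposed) = 151/585 = 0.25812
Under exogeneity and monotonicity, PN = (p₁ − p₀)/p₁.
PN = (0.80544 − 0.25812) / 0.80544 ≈ 0.6795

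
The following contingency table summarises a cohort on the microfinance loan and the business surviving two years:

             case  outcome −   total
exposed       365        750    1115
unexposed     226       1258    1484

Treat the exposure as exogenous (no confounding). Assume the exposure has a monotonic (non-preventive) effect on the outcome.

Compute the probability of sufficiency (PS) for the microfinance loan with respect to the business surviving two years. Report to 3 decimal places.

p₁ = P(outcome | exposed) = 365/1115 = 0.32735
p₀ = P(outcome | unexposed) = 226/1484 = 0.15229
Under exogeneity and monotonicity, PS = (p₁ − p₀) / (1 − p₀).
PS = (0.32735 − 0.15229) / (1 − 0.15229) = 0.17506 / 0.84771 ≈ 0.2065

PS ≈ 0.207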